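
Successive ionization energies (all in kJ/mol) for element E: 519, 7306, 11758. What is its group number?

Look for the largest jump between consecutive ionization energies: IE2/IE1 ≈ 14.1, far larger than any earlier ratio.
That jump marks the point where a core electron is being removed. So the atom has 1 valence electron.
A main-group element with 1 valence electron is in group 1.

Group 1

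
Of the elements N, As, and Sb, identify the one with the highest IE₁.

First ionization energy rises across a period (greater Z_eff holds electrons more tightly) and falls down a group (valence electrons are farther from the nucleus).
All are in group 15, so first ionization energy increases up the group.
The highest IE₁ among these belongs to N.

N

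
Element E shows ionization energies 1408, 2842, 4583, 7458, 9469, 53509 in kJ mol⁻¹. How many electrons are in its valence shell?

Look for the largest jump between consecutive ionization energies: IE6/IE5 ≈ 5.7, far larger than any earlier ratio.
That jump marks the point where a core electron is being removed. So the atom has 5 valence electrons.

5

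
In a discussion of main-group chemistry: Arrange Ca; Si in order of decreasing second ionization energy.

Consider each +1 ion: Ca⁺ still has 1 valence electron; Si⁺ still has 3 valence electrons.
All are still removing valence electrons, so compare the +1 ions as you would atoms: IE_2 generally rises across a period (higher Z_eff) and falls down a group (larger shell), subject to the usual subshell exceptions.
Valence configurations: Ca⁺ [Ar]4s¹, Si⁺ [Ne]3s²3p¹.
Approximate IE_2 values (kJ/mol): Ca 1145, Si 1577.
So the second ionization energies run Ca < Si.

Si > Ca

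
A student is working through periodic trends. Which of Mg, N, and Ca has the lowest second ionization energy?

Consider each +1 ion: Mg⁺ still has 1 valence electron; N⁺ still has 4 valence electrons; Ca⁺ still has 1 valence electron.
All are still removing valence electrons, so compare the +1 ions as you would atoms: IE_2 generally rises across a period (higher Z_eff) and falls down a group (larger shell), subject to the usual subshell exceptions.
Valence configurations: Mg⁺ [Ne]3s¹, N⁺ [He]2s²2p², Ca⁺ [Ar]4s¹.
Approximate IE_2 values (kJ/mol): Mg 1451, N 2856, Ca 1145.
Hence IE_2: Ca < Mg < N.

Ca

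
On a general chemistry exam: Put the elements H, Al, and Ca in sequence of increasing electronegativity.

Ca, Al, H

EN rises left→right (higher Z_eff, smaller atoms) and falls top→bottom (larger, more shielded atoms).
These span different periods and groups, so the two trends combine.
Al > Ca: relative to Ca, both the across-period and down-group shifts push Al's electronegativity up.
H > Al: period and group pull opposite ways; the down-group shift dominates (2.20 vs 1.61).
For reference (Pauling): H 2.20, Al 1.61, Ca 1.00.
So from lowest to highest: Ca < Al < H.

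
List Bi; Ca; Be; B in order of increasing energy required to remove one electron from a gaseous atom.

Ca, Bi, B, Be

First ionization energy rises across a period (greater Z_eff holds electrons more tightly) and falls down a group (valence electrons are farther from the nucleus).
Neither a single period nor a single group — weigh both effects.
Bi > Ca: the two effects oppose for this pair; the across-period effect wins (703 vs 590 kJ/mol).
B > Bi: the two effects oppose for this pair; the down-group effect wins (801 vs 703 kJ/mol).
Be > B: this pair runs against the simple trend — see the exception note.
Note the exception: Be has a higher first ionization energy than B, contrary to the simple trend — removing B's lone 2p electron is easier than breaking Be's filled 2s².
Approximate values (kJ/mol): Be 900, B 801, Ca 590, Bi 703.
So from lowest to highest: Ca < Bi < B < Be.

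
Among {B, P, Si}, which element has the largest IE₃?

Consider each +2 ion: B²⁺ still has 1 valence electron; P²⁺ still has 3 valence electrons; Si²⁺ still has 2 valence electrons.
All are still removing valence electrons, so compare the +2 ions as you would atoms: IE_3 generally rises across a period (higher Z_eff) and falls down a group (larger shell), subject to the usual subshell exceptions.
Valence configurations: B²⁺ [He]2s¹, P²⁺ [Ne]3s²3p¹, Si²⁺ [Ne]3s².
P²⁺ loses a lone 3p electron whereas Si²⁺ must break into a filled 3s² pair, so IE_3(Si) > IE_3(P) even though P has the higher nuclear charge.
Tabulated IE_3 (kJ/mol): B 3660, P 2914, Si 3232.
So the third ionization energies run P < Si < B.

B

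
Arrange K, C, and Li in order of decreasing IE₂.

Li, K, C

IE_2 is the cost of taking one more electron from the +1 cation: K⁺ is the bare [Ar] core; C⁺ still has 3 valence electrons; Li⁺ is the bare [He] core.
Breaking into a closed-shell core is much more expensive than removing a leftover valence electron — K and Li have the largest IE_2 here.
The numbers (kJ/mol): K 3052, C 2353, Li 7298.
Hence IE_2: C < K < Li.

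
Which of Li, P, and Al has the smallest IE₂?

Al

The second ionization energy removes an electron from the +1 ion. For each element: Li⁺ is the bare [He] core; P⁺ still has 4 valence electrons; Al⁺ still has 2 valence electrons.
Breaking into a closed-shell core is much more expensive than removing a leftover valence electron — Li has the largest IE_2 here.
Valence configurations: P⁺ [Ne]3s²3p², Al⁺ [Ne]3s².
Approximate IE_2 values (kJ/mol): Li 7298, P 1907, Al 1817.
Hence IE_2: Al < P < Li.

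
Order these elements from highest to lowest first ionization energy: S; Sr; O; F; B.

B is in period 2, group 13; O is in period 2, group 16; F is in period 2, group 17; S is in period 3, group 16; Sr is in period 5, group 2.
IE₁ increases left→right with effective nuclear charge and decreases top→bottom as the valence shell moves farther out.
Here both period and group differ, so the two effects have to be weighed against each other.
B > Sr: both effects reinforce here, so B is clearly the higher of the two.
S > B: the two effects oppose for this pair; the across-period effect wins (1000 vs 801 kJ/mol).
O > S: O sits above S in group 16, so the down-group effect alone puts O higher.
F > O: F lies to the right of O in period 2, so the across-period effect alone puts F higher.
Approximate values (kJ/mol): B 801, O 1314, F 1681, S 1000, Sr 550.
So from highest to lowest: F > O > S > B > Sr.

F > O > S > B > Sr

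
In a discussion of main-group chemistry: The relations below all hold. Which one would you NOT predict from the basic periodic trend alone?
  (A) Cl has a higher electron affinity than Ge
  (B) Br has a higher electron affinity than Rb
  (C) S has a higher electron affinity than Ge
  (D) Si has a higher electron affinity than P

The general trend: electron affinity increases across a period and decreases down a group.
(A) Cl (period 3, group 17) vs Ge (period 4, group 14): the stated order agrees with the simple trend.
(B) Br (period 4, group 17) vs Rb (period 5, group 1): the stated order agrees with the simple trend.
(C) S (period 3, group 16) vs Ge (period 4, group 14): the stated order agrees with the simple trend.
(D) Si (period 3, group 14) vs P (period 3, group 15): the stated order contradicts the simple trend.
The exception is (D): adding an electron to P's half-filled 3p³ is unfavourable, so Si (3p²) has the more exothermic EA.

(D)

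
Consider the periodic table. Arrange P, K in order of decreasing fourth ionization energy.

The fourth ionization energy removes an electron from the +3 ion. For each element: P³⁺ still has 2 valence electrons; K³⁺ is already 2 electrons into the core.
Breaking into a closed-shell core is much more expensive than removing a leftover valence electron — K has the largest IE_4 here.
Tabulated IE_4 (kJ/mol): P 4964, K 5877.
So the fourth ionization energies run P < K.

K > P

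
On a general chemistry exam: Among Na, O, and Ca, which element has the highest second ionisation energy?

Na

After 1 electron has been removed, what remains? Na⁺ is the bare [Ne] core; O⁺ still has 5 valence electrons; Ca⁺ still has 1 valence electron.
Core electrons are held far more tightly than valence electrons, so Na tops the IE_2 order.
Valence configurations: O⁺ [He]2s²2p³, Ca⁺ [Ar]4s¹.
The numbers (kJ/mol): Na 4562, O 3388, Ca 1145.
Putting it together, IE_2: Ca < O < Na.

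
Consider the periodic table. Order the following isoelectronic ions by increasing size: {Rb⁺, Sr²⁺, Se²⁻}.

Sr²⁺ < Rb⁺ < Se²⁻

All of these have 36 electrons, so size is governed by nuclear charge alone: the more protons, the stronger the pull on the same electron cloud, and the smaller the ion.
Nuclear charges: Sr²⁺ (Z=38), Rb⁺ (Z=37), Se²⁻ (Z=34).
Smallest to largest: Sr²⁺ < Rb⁺ < Se²⁻.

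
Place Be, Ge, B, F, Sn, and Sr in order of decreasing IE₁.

Be is in period 2, group 2; B is in period 2, group 13; F is in period 2, group 17; Ge is in period 4, group 14; Sr is in period 5, group 2; Sn is in period 5, group 14.
Across a period the outer electron is held more tightly (higher IE₁); down a group it sits in a higher shell, more shielded, and comes off more easily.
Here both period and group differ, so the two effects have to be weighed against each other.
Sn > Sr: both are in period 5; the period trend gives Sn the larger value.
Ge > Sn: they share group 14; the group trend gives Ge the larger value.
B > Ge: period and group pull opposite ways; the down-group shift dominates (801 vs 762 kJ/mol).
Be > B: this pair runs against the simple trend — see the exception note.
F > Be: both are in period 2; the period trend gives F the larger value.
Note the exception: Be has a higher first ionization energy than B, contrary to the simple trend — removing B's lone 2p electron is easier than breaking Be's filled 2s².
Tabulated first ionization energy (kJ/mol): Be 900, B 801, F 1681, Ge 762, Sr 550, Sn 709.
So from highest to lowest: F > Be > B > Ge > Sn > Sr.

F, Be, B, Ge, Sn, Sr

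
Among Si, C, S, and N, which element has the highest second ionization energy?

N

The second ionization energy removes an electron from the +1 ion. For each element: Si⁺ still has 3 valence electrons; C⁺ still has 3 valence electrons; S⁺ still has 5 valence electrons; N⁺ still has 4 valence electrons.
All are still removing valence electrons, so compare the +1 ions as you would atoms: IE_2 generally rises across a period (higher Z_eff) and falls down a group (larger shell), subject to the usual subshell exceptions.
Valence configurations: Si⁺ [Ne]3s²3p¹, C⁺ [He]2s²2p¹, S⁺ [Ne]3s²3p³, N⁺ [He]2s²2p².
The numbers (kJ/mol): Si 1577, C 2353, S 2252, N 2856.
Overall IE_2 order: Si < S < C < N.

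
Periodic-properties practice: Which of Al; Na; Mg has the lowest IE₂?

Mg

The second ionization energy removes an electron from the +1 ion. For each element: Al⁺ still has 2 valence electrons; Na⁺ is the bare [Ne] core; Mg⁺ still has 1 valence electron.
Core electrons are held far more tightly than valence electrons, so Na tops the IE_2 order.
Valence configurations: Al⁺ [Ne]3s², Mg⁺ [Ne]3s¹.
The numbers (kJ/mol): Al 1817, Na 4562, Mg 1451.
So the second ionization energies run Mg < Al < Na.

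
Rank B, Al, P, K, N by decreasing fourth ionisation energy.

B > Al > N > K > P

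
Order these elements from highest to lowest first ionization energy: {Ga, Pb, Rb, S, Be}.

S, Be, Pb, Ga, Rb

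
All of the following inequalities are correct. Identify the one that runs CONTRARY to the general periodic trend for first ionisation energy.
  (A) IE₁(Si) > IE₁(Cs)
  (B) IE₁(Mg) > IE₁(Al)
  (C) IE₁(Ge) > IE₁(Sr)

(B)

The general trend: first ionisation energy increases across a period and decreases down a group.
(A) Si (period 3, group 14) vs Cs (period 6, group 1): the stated order agrees with the simple trend.
(B) Mg (period 3, group 2) vs Al (period 3, group 13): the stated order contradicts the simple trend.
(C) Ge (period 4, group 14) vs Sr (period 5, group 2): the stated order agrees with the simple trend.
The exception is (B): Al's single 3p electron is easier to remove than one from Mg's filled 3s².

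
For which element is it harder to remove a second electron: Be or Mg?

Be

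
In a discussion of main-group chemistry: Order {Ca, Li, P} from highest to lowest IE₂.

Li > P > Ca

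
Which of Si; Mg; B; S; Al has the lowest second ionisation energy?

Mg

After 1 electron has been removed, what remains? Si⁺ still has 3 valence electrons; Mg⁺ still has 1 valence electron; B⁺ still has 2 valence electrons; S⁺ still has 5 valence electrons; Al⁺ still has 2 valence electrons.
All are still removing valence electrons, so compare the +1 ions as you would atoms: IE_2 generally rises across a period (higher Z_eff) and falls down a group (larger shell), subject to the usual subshell exceptions.
Valence configurations: Si⁺ [Ne]3s²3p¹, Mg⁺ [Ne]3s¹, B⁺ [He]2s², S⁺ [Ne]3s²3p³, Al⁺ [Ne]3s².
Si⁺ loses a lone 3p electron whereas Al⁺ must break into a filled 3s² pair, so IE_2(Al) > IE_2(Si) even though Si has the higher nuclear charge.
Tabulated IE_2 (kJ/mol): Si 1577, Mg 1451, B 2427, S 2252, Al 1817.
Putting it together, IE_2: Mg < Si < Al < S < B.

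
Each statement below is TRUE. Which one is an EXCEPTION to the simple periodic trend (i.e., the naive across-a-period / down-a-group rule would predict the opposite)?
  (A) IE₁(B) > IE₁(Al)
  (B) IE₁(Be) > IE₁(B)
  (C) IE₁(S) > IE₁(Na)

(B)

The general trend: IE₁ increases across a period and decreases down a group.
(A) B (period 2, group 13) vs Al (period 3, group 13): the stated order agrees with the simple trend.
(B) Be (period 2, group 2) vs B (period 2, group 13): the stated order contradicts the simple trend.
(C) S (period 3, group 16) vs Na (period 3, group 1): the stated order agrees with the simple trend.
The exception is (B): removing B's lone 2p electron is easier than breaking Be's filled 2s².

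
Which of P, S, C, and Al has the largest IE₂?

Consider each +1 ion: P⁺ still has 4 valence electrons; S⁺ still has 5 valence electrons; C⁺ still has 3 valence electrons; Al⁺ still has 2 valence electrons.
All are still removing valence electrons, so compare the +1 ions as you would atoms: IE_2 generally rises across a period (higher Z_eff) and falls down a group (larger shell), subject to the usual subshell exceptions.
Valence configurations: P⁺ [Ne]3s²3p², S⁺ [Ne]3s²3p³, C⁺ [He]2s²2p¹, Al⁺ [Ne]3s².
Approximate IE_2 values (kJ/mol): P 1907, S 2252, C 2353, Al 1817.
Hence IE_2: Al < P < S < C.

C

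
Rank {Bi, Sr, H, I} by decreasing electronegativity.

I > H > Bi > Sr

H is in period 1, group 1; Sr is in period 5, group 2; I is in period 5, group 17; Bi is in period 6, group 15.
Atoms toward the upper right of the periodic table pull bonding electrons most strongly.
Here both period and group differ, so the two effects have to be weighed against each other.
Bi > Sr: the two effects oppose for this pair; the across-period effect wins (2.02 vs 0.95).
H > Bi: the two effects oppose for this pair; the down-group effect wins (2.20 vs 2.02).
I > H: period and group pull opposite ways; the across-period shift dominates (2.66 vs 2.20).
Tabulated electronegativity (Pauling): H 2.20, Sr 0.95, I 2.66, Bi 2.02.
So from highest to lowest: I > H > Bi > Sr.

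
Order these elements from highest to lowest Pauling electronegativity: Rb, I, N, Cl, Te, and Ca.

Cl > N > I > Te > Ca > Rb

Smaller atoms with higher effective nuclear charge are more electronegative.
These span different periods and groups, so the two trends combine.
Ca > Rb: relative to Rb, both the across-period and down-group shifts push Ca's electronegativity up.
Te > Ca: period and group pull opposite ways; the across-period shift dominates (2.10 vs 1.00).
I > Te: both are in period 5; the period trend gives I the larger value.
N > I: the two effects oppose for this pair; the down-group effect wins (3.04 vs 2.66).
Cl > N: period and group pull opposite ways; the across-period shift dominates (3.16 vs 3.04).
Approximate values (Pauling): N 3.04, Cl 3.16, Ca 1.00, Rb 0.82, Te 2.10, I 2.66.
So from highest to lowest: Cl > N > I > Te > Ca > Rb.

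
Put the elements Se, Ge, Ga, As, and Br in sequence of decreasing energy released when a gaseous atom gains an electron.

Adding an electron releases more energy for atoms nearer the top right (short of the noble gases).
All lie in period 4; the across-period trend (electron affinity increases left to right) applies, with the exception below.
Note the exception: Ge has a higher electron affinity than As, contrary to the simple trend — adding an electron to As's half-filled 4p³ is unfavourable, so Ge (4p²) has the more exothermic EA.
Approximate values (kJ/mol): Ga 29, Ge 119, As 78, Se 195, Br 325.
So from highest to lowest: Br > Se > Ge > As > Ga.

Br > Se > Ge > As > Ga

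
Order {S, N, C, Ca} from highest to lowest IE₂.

The second ionization energy removes an electron from the +1 ion. For each element: S⁺ still has 5 valence electrons; N⁺ still has 4 valence electrons; C⁺ still has 3 valence electrons; Ca⁺ still has 1 valence electron.
All are still removing valence electrons, so compare the +1 ions as you would atoms: IE_2 generally rises across a period (higher Z_eff) and falls down a group (larger shell), subject to the usual subshell exceptions.
Valence configurations: S⁺ [Ne]3s²3p³, N⁺ [He]2s²2p², C⁺ [He]2s²2p¹, Ca⁺ [Ar]4s¹.
The numbers (kJ/mol): S 2252, N 2856, C 2353, Ca 1145.
Overall IE_2 order: Ca < S < C < N.

N > C > S > Ca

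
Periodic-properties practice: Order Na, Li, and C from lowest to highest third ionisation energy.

C < Na < Li

IE_3 is the cost of taking one more electron from the +2 cation: Na²⁺ is already 1 electron into the core; Li²⁺ is already 1 electron into the core; C²⁺ still has 2 valence electrons.
Pulling an electron out of a noble-gas core costs far more than removing a remaining valence electron, so Na and Li sit at the high end of IE_3.
Tabulated IE_3 (kJ/mol): Na 6910, Li 11815, C 4620.
So the third ionization energies run C < Na < Li.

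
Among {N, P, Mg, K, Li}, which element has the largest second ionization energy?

Li

Consider each +1 ion: N⁺ still has 4 valence electrons; P⁺ still has 4 valence electrons; Mg⁺ still has 1 valence electron; K⁺ is the bare [Ar] core; Li⁺ is the bare [He] core.
Breaking into a closed-shell core is much more expensive than removing a leftover valence electron — K and Li have the largest IE_2 here.
Valence configurations: N⁺ [He]2s²2p², P⁺ [Ne]3s²3p², Mg⁺ [Ne]3s¹.
The numbers (kJ/mol): N 2856, P 1907, Mg 1451, K 3052, Li 7298.
So the second ionization energies run Mg < P < N < K < Li.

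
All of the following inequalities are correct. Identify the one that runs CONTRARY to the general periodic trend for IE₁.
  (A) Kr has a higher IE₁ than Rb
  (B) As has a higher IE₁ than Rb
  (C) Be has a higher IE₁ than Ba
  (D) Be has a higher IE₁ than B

The general trend: IE₁ increases across a period and decreases down a group.
(A) Kr (period 4, group 18) vs Rb (period 5, group 1): the stated order agrees with the simple trend.
(B) As (period 4, group 15) vs Rb (period 5, group 1): the stated order agrees with the simple trend.
(C) Be (period 2, group 2) vs Ba (period 6, group 2): the stated order agrees with the simple trend.
(D) Be (period 2, group 2) vs B (period 2, group 13): the stated order contradicts the simple trend.
The exception is (D): removing B's lone 2p electron is easier than breaking Be's filled 2s².

(D)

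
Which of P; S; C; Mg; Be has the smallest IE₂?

Mg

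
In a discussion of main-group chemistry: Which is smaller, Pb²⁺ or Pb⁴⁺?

Pb⁴⁺

Both ions have Z = 82 protons, but Pb⁴⁺ has lost more electrons, so its remaining electrons feel a larger effective nuclear charge per electron and are pulled in more tightly.
Higher positive charge → smaller ion, so Pb²⁺ > Pb⁴⁺.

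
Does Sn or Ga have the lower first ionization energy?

Ga

Ga is in period 4, group 13; Sn is in period 5, group 14.
Removing the outermost electron gets harder across a period and easier down a group.
These sit on a diagonal, where the across-period and down-group effects partly cancel.
Sn > Ga: period and group pull opposite ways; the across-period shift dominates (709 vs 579 kJ/mol).
For reference (kJ/mol): Ga 579, Sn 709.
So Ga has the lower first ionization energy (Ga < Sn).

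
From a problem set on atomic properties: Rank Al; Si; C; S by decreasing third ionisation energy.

C > S > Si > Al

Consider each +2 ion: Al²⁺ still has 1 valence electron; Si²⁺ still has 2 valence electrons; C²⁺ still has 2 valence electrons; S²⁺ still has 4 valence electrons.
All are still removing valence electrons, so compare the +2 ions as you would atoms: IE_3 generally rises across a period (higher Z_eff) and falls down a group (larger shell), subject to the usual subshell exceptions.
Valence configurations: Al²⁺ [Ne]3s¹, Si²⁺ [Ne]3s², C²⁺ [He]2s², S²⁺ [Ne]3s²3p².
Approximate IE_3 values (kJ/mol): Al 2745, Si 3232, C 4620, S 3357.
So the third ionization energies run Al < Si < S < C.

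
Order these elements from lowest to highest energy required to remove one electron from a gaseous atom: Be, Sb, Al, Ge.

Al, Ge, Sb, Be

IE₁ increases left→right with effective nuclear charge and decreases top→bottom as the valence shell moves farther out.
These sit on a diagonal, where the across-period and down-group effects partly cancel.
Ge > Al: the two effects oppose for this pair; the across-period effect wins (762 vs 578 kJ/mol).
Sb > Ge: the two effects oppose for this pair; the across-period effect wins (831 vs 762 kJ/mol).
Be > Sb: the two effects oppose for this pair; the down-group effect wins (900 vs 831 kJ/mol).
Tabulated first ionization energy (kJ/mol): Be 900, Al 578, Ge 762, Sb 831.
So from lowest to highest: Al < Ge < Sb < Be.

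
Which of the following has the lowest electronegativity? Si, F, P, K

K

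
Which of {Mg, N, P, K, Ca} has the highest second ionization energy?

Consider each +1 ion: Mg⁺ still has 1 valence electron; N⁺ still has 4 valence electrons; P⁺ still has 4 valence electrons; K⁺ is the bare [Ar] core; Ca⁺ still has 1 valence electron.
Core electrons are held far more tightly than valence electrons, so K tops the IE_2 order.
Valence configurations: Mg⁺ [Ne]3s¹, N⁺ [He]2s²2p², P⁺ [Ne]3s²3p², Ca⁺ [Ar]4s¹.
The numbers (kJ/mol): Mg 1451, N 2856, P 1907, K 3052, Ca 1145.
Putting it together, IE_2: Ca < Mg < P < N < K.

K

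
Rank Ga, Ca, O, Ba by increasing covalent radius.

O is in period 2, group 16; Ca is in period 4, group 2; Ga is in period 4, group 13; Ba is in period 6, group 2.
Moving right in a period, electrons are added to the same shell under a stronger nuclear pull, so atoms get smaller; moving down, a new shell is opened and atoms get larger.
Neither a single period nor a single group — weigh both effects.
Ga > O: relative to O, both the across-period and down-group shifts push Ga's atomic radius up.
Ca > Ga: Ca lies to the left of Ga in period 4, so the across-period effect alone puts Ca larger.
Ba > Ca: Ba sits below Ca in group 2, so the down-group effect alone puts Ba larger.
For reference (pm): O 63, Ca 171, Ga 124, Ba 196.
So from smallest to largest: O < Ga < Ca < Ba.

O, Ga, Ca, Ba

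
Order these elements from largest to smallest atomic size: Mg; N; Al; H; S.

Mg > Al > S > N > H

H is in period 1, group 1; N is in period 2, group 15; Mg is in period 3, group 2; Al is in period 3, group 13; S is in period 3, group 16.
Moving right in a period, electrons are added to the same shell under a stronger nuclear pull, so atoms get smaller; moving down, a new shell is opened and atoms get larger.
Neither a single period nor a single group — weigh both effects.
N > H: period and group pull opposite ways; the down-group shift dominates (71 vs 32 pm).
S > N: period and group pull opposite ways; the down-group shift dominates (103 vs 71 pm).
Al > S: Al lies to the left of S in period 3, so the across-period effect alone puts Al larger.
Mg > Al: Mg lies to the left of Al in period 3, so the across-period effect alone puts Mg larger.
Tabulated atomic radius (pm): H 32, N 71, Mg 139, Al 126, S 103.
So from largest to smallest: Mg > Al > S > N > H.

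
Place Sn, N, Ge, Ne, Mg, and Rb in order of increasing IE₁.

Removing the outermost electron gets harder across a period and easier down a group.
Neither a single period nor a single group — weigh both effects.
Sn > Rb: Sn lies to the right of Rb in period 5, so the across-period effect alone puts Sn higher.
Mg > Sn: the two effects oppose for this pair; the down-group effect wins (738 vs 709 kJ/mol).
Ge > Mg: period and group pull opposite ways; the across-period shift dominates (762 vs 738 kJ/mol).
N > Ge: both effects reinforce here, so N is clearly the higher of the two.
Ne > N: both are in period 2; the period trend gives Ne the larger value.
For reference (kJ/mol): N 1402, Ne 2081, Mg 738, Ge 762, Rb 403, Sn 709.
So from lowest to highest: Rb < Sn < Mg < Ge < N < Ne.

Rb, Sn, Mg, Ge, N, Ne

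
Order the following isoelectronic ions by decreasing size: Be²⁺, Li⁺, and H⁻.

All of these have 2 electrons, so size is governed by nuclear charge alone: the more protons, the stronger the pull on the same electron cloud, and the smaller the ion.
Nuclear charges: Be²⁺ (Z=4), Li⁺ (Z=3), H⁻ (Z=1).
Largest to smallest: H⁻ > Li⁺ > Be²⁺.

H⁻ > Li⁺ > Be²⁺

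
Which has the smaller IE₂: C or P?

After 1 electron has been removed, what remains? C⁺ still has 3 valence electrons; P⁺ still has 4 valence electrons.
All are still removing valence electrons, so compare the +1 ions as you would atoms: IE_2 generally rises across a period (higher Z_eff) and falls down a group (larger shell), subject to the usual subshell exceptions.
Valence configurations: C⁺ [He]2s²2p¹, P⁺ [Ne]3s²3p².
Tabulated IE_2 (kJ/mol): C 2353, P 1907.
Putting it together, IE_2: P < C.

P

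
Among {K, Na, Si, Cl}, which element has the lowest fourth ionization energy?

Si

After 3 electrons have been removed, what remains? K³⁺ is already 2 electrons into the core; Na³⁺ is already 2 electrons into the core; Si³⁺ still has 1 valence electron; Cl³⁺ still has 4 valence electrons.
Pulling an electron out of a noble-gas core costs far more than removing a remaining valence electron, so K and Na sit at the high end of IE_4.
Valence configurations: Si³⁺ [Ne]3s¹, Cl³⁺ [Ne]3s²3p².
The numbers (kJ/mol): K 5877, Na 9543, Si 4356, Cl 5159.
Overall IE_4 order: Si < Cl < K < Na.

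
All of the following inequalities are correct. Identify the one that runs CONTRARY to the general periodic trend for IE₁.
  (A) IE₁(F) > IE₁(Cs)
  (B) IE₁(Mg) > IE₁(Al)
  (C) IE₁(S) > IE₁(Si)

(B)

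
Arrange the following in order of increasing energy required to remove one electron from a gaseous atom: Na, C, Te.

C is in period 2, group 14; Na is in period 3, group 1; Te is in period 5, group 16.
Removing the outermost electron gets harder across a period and easier down a group.
These span different periods and groups, so the two trends combine.
Te > Na: period and group pull opposite ways; the across-period shift dominates (869 vs 496 kJ/mol).
C > Te: period and group pull opposite ways; the down-group shift dominates (1086 vs 869 kJ/mol).
For reference (kJ/mol): C 1086, Na 496, Te 869.
So from lowest to highest: Na < Te < C.

Na, Te, C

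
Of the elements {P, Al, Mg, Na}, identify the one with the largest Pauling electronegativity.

Na is in period 3, group 1; Mg is in period 3, group 2; Al is in period 3, group 13; P is in period 3, group 15.
Smaller atoms with higher effective nuclear charge are more electronegative.
All lie in period 3, so electronegativity increases left to right.
The largest Pauling electronegativity among these belongs to P.

P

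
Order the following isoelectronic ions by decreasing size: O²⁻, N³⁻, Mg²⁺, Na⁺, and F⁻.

N³⁻ > O²⁻ > F⁻ > Na⁺ > Mg²⁺

All of these have 10 electrons, so size is governed by nuclear charge alone: the more protons, the stronger the pull on the same electron cloud, and the smaller the ion.
Nuclear charges: Mg²⁺ (Z=12), Na⁺ (Z=11), F⁻ (Z=9), O²⁻ (Z=8), N³⁻ (Z=7).
Largest to smallest: N³⁻ > O²⁻ > F⁻ > Na⁺ > Mg²⁺.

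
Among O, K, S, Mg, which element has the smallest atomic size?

O

Radius decreases left→right (rising Z_eff, same n) and increases top→bottom (higher n).
Neither a single period nor a single group — weigh both effects.
S > O: S sits below O in group 16, so the down-group effect alone puts S larger.
Mg > S: both are in period 3; the period trend gives Mg the larger value.
K > Mg: relative to Mg, both the across-period and down-group shifts push K's atomic radius up.
Tabulated atomic radius (pm): O 63, Mg 139, S 103, K 196.
The smallest atomic size among these belongs to O.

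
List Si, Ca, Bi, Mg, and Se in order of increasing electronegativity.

Mg is in period 3, group 2; Si is in period 3, group 14; Ca is in period 4, group 2; Se is in period 4, group 16; Bi is in period 6, group 15.
EN rises left→right (higher Z_eff, smaller atoms) and falls top→bottom (larger, more shielded atoms).
Here both period and group differ, so the two effects have to be weighed against each other.
Mg > Ca: they share group 2; the group trend gives Mg the larger value.
Si > Mg: both are in period 3; the period trend gives Si the larger value.
Bi > Si: period and group pull opposite ways; the across-period shift dominates (2.02 vs 1.90).
Se > Bi: relative to Bi, both the across-period and down-group shifts push Se's electronegativity up.
For reference (Pauling): Mg 1.31, Si 1.90, Ca 1.00, Se 2.55, Bi 2.02.
So from lowest to highest: Ca < Mg < Si < Bi < Se.

Ca < Mg < Si < Bi < Se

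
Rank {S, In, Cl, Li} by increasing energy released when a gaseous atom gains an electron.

In, Li, S, Cl

Adding an electron releases more energy for atoms nearer the top right (short of the noble gases).
Here both period and group differ, so the two effects have to be weighed against each other.
Li > In: the two effects oppose for this pair; the down-group effect wins (60 vs 29 kJ/mol).
S > Li: period and group pull opposite ways; the across-period shift dominates (200 vs 60 kJ/mol).
Cl > S: both are in period 3; the period trend gives Cl the larger value.
For reference (kJ/mol): Li 60, S 200, Cl 349, In 29.
So from lowest to highest: In < Li < S < Cl.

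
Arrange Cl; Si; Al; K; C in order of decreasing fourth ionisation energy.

Al > C > K > Cl > Si

After 3 electrons have been removed, what remains? Cl³⁺ still has 4 valence electrons; Si³⁺ still has 1 valence electron; Al³⁺ is the bare [Ne] core; K³⁺ is already 2 electrons into the core; C³⁺ still has 1 valence electron.
Usually core removal costs more than valence removal, but here the competition is close: a tightly held n=2 valence electron can cost more to remove than an n=3 core electron, so the actual values have to decide it.
Valence configurations: Cl³⁺ [Ne]3s²3p², Si³⁺ [Ne]3s¹, C³⁺ [He]2s¹.
Tabulated IE_4 (kJ/mol): Cl 5159, Si 4356, Al 11577, K 5877, C 6223.
Overall IE_4 order: Si < Cl < K < C < Al.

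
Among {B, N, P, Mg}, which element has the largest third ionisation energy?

After 2 electrons have been removed, what remains? B²⁺ still has 1 valence electron; N²⁺ still has 3 valence electrons; P²⁺ still has 3 valence electrons; Mg²⁺ is the bare [Ne] core.
Core electrons are held far more tightly than valence electrons, so Mg tops the IE_3 order.
Valence configurations: B²⁺ [He]2s¹, N²⁺ [He]2s²2p¹, P²⁺ [Ne]3s²3p¹.
The numbers (kJ/mol): B 3660, N 4578, P 2914, Mg 7733.
Putting it together, IE_3: P < B < N < Mg.

Mg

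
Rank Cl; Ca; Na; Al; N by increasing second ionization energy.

Consider each +1 ion: Cl⁺ still has 6 valence electrons; Ca⁺ still has 1 valence electron; Na⁺ is the bare [Ne] core; Al⁺ still has 2 valence electrons; N⁺ still has 4 valence electrons.
Breaking into a closed-shell core is much more expensive than removing a leftover valence electron — Na has the largest IE_2 here.
Valence configurations: Cl⁺ [Ne]3s²3p⁴, Ca⁺ [Ar]4s¹, Al⁺ [Ne]3s², N⁺ [He]2s²2p².
The numbers (kJ/mol): Cl 2298, Ca 1145, Na 4562, Al 1817, N 2856.
Hence IE_2: Ca < Al < Cl < N < Na.

Ca < Al < Cl < N < Na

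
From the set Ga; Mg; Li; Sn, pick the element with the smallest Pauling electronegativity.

Li is in period 2, group 1; Mg is in period 3, group 2; Ga is in period 4, group 13; Sn is in period 5, group 14.
Electronegativity increases across a period and decreases down a group, tracking effective nuclear charge and atomic size.
These sit on a diagonal, where the across-period and down-group effects partly cancel.
Mg > Li: the two effects oppose for this pair; the across-period effect wins (1.31 vs 0.98).
Ga > Mg: period and group pull opposite ways; the across-period shift dominates (1.81 vs 1.31).
Sn > Ga: the two effects oppose for this pair; the across-period effect wins (1.96 vs 1.81).
Approximate values (Pauling): Li 0.98, Mg 1.31, Ga 1.81, Sn 1.96.
The smallest Pauling electronegativity among these belongs to Li.

Li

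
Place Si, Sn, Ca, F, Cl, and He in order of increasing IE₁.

Ca < Sn < Si < Cl < F < He

He is in period 1, group 18; F is in period 2, group 17; Si is in period 3, group 14; Cl is in period 3, group 17; Ca is in period 4, group 2; Sn is in period 5, group 14.
First ionization energy rises across a period (greater Z_eff holds electrons more tightly) and falls down a group (valence electrons are farther from the nucleus).
These span different periods and groups, so the two trends combine.
Sn > Ca: period and group pull opposite ways; the across-period shift dominates (709 vs 590 kJ/mol).
Si > Sn: they share group 14; the group trend gives Si the larger value.
Cl > Si: both are in period 3; the period trend gives Cl the larger value.
F > Cl: they share group 17; the group trend gives F the larger value.
He > F: relative to F, both the across-period and down-group shifts push He's first ionization energy up.
Tabulated first ionization energy (kJ/mol): He 2372, F 1681, Si 786, Cl 1251, Ca 590, Sn 709.
So from lowest to highest: Ca < Sn < Si < Cl < F < He.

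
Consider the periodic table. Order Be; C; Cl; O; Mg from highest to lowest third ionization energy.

Be, Mg, O, C, Cl

The third ionization energy removes an electron from the +2 ion. For each element: Be²⁺ is the bare [He] core; C²⁺ still has 2 valence electrons; Cl²⁺ still has 5 valence electrons; O²⁺ still has 4 valence electrons; Mg²⁺ is the bare [Ne] core.
Pulling an electron out of a noble-gas core costs far more than removing a remaining valence electron, so Mg and Be sit at the high end of IE_3.
Valence configurations: C²⁺ [He]2s², Cl²⁺ [Ne]3s²3p³, O²⁺ [He]2s²2p².
Tabulated IE_3 (kJ/mol): Be 14849, C 4620, Cl 3822, O 5300, Mg 7733.
So the third ionization energies run Cl < C < O < Mg < Be.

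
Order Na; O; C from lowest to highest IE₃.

IE_3 is the cost of taking one more electron from the +2 cation: Na²⁺ is already 1 electron into the core; O²⁺ still has 4 valence electrons; C²⁺ still has 2 valence electrons.
Pulling an electron out of a noble-gas core costs far more than removing a remaining valence electron, so Na sits at the high end of IE_3.
Valence configurations: O²⁺ [He]2s²2p², C²⁺ [He]2s².
The numbers (kJ/mol): Na 6910, O 5300, C 4620.
So the third ionization energies run C < O < Na.

C, O, Na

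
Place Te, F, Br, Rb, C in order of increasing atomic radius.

F < C < Br < Te < Rb

C is in period 2, group 14; F is in period 2, group 17; Br is in period 4, group 17; Rb is in period 5, group 1; Te is in period 5, group 16.
Across a period the added protons contract the valence shell; down a group each new principal shell makes the atom larger.
These span different periods and groups, so the two trends combine.
C > F: both are in period 2; the period trend gives C the larger value.
Br > C: the two effects oppose for this pair; the down-group effect wins (114 vs 75 pm).
Te > Br: both effects reinforce here, so Te is clearly the larger of the two.
Rb > Te: both are in period 5; the period trend gives Rb the larger value.
For reference (pm): C 75, F 64, Br 114, Rb 210, Te 136.
So from smallest to largest: F < C < Br < Te < Rb.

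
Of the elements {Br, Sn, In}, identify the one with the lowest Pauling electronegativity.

In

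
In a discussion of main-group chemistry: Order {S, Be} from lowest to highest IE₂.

Be < S

Consider each +1 ion: S⁺ still has 5 valence electrons; Be⁺ still has 1 valence electron.
All are still removing valence electrons, so compare the +1 ions as you would atoms: IE_2 generally rises across a period (higher Z_eff) and falls down a group (larger shell), subject to the usual subshell exceptions.
Valence configurations: S⁺ [Ne]3s²3p³, Be⁺ [He]2s¹.
The numbers (kJ/mol): S 2252, Be 1757.
Overall IE_2 order: Be < S.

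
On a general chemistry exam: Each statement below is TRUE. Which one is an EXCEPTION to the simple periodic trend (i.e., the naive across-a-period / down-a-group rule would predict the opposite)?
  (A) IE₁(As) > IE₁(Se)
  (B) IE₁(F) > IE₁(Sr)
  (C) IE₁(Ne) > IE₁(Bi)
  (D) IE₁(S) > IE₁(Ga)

The general trend: first ionization energy increases across a period and decreases down a group.
(A) As (period 4, group 15) vs Se (period 4, group 16): the stated order contradicts the simple trend.
(B) F (period 2, group 17) vs Sr (period 5, group 2): the stated order agrees with the simple trend.
(C) Ne (period 2, group 18) vs Bi (period 6, group 15): the stated order agrees with the simple trend.
(D) S (period 3, group 16) vs Ga (period 4, group 13): the stated order agrees with the simple trend.
The exception is (A): Se (4p⁴) ionizes more easily than half-filled As (4p³).

(A)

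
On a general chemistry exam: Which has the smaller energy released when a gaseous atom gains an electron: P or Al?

Al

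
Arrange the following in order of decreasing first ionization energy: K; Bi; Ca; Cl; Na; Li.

Across a period the outer electron is held more tightly (higher IE₁); down a group it sits in a higher shell, more shielded, and comes off more easily.
Neither a single period nor a single group — weigh both effects.
Na > K: they share group 1; the group trend gives Na the larger value.
Li > Na: they share group 1; the group trend gives Li the larger value.
Ca > Li: the two effects oppose for this pair; the across-period effect wins (590 vs 520 kJ/mol).
Bi > Ca: the two effects oppose for this pair; the across-period effect wins (703 vs 590 kJ/mol).
Cl > Bi: relative to Bi, both the across-period and down-group shifts push Cl's first ionization energy up.
Approximate values (kJ/mol): Li 520, Na 496, Cl 1251, K 419, Ca 590, Bi 703.
So from highest to lowest: Cl > Bi > Ca > Li > Na > K.

Cl > Bi > Ca > Li > Na > K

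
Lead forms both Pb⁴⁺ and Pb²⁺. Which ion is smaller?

Both ions have Z = 82 protons, but Pb⁴⁺ has lost more electrons, so its remaining electrons feel a larger effective nuclear charge per electron and are pulled in more tightly.
Higher positive charge → smaller ion, so Pb²⁺ > Pb⁴⁺.

Pb⁴⁺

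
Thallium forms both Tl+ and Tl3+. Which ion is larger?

Both ions have Z = 81 protons, but Tl3+ has lost more electrons, so its remaining electrons feel a larger effective nuclear charge per electron and are pulled in more tightly.
Higher positive charge → smaller ion, so Tl+ > Tl3+.

Tl+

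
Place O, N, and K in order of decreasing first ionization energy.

N > O > K

N is in period 2, group 15; O is in period 2, group 16; K is in period 4, group 1.
Across a period the outer electron is held more tightly (higher IE₁); down a group it sits in a higher shell, more shielded, and comes off more easily.
These span different periods and groups, so the two trends combine.
O > K: relative to K, both the across-period and down-group shifts push O's first ionization energy up.
N > O: this pair runs against the simple trend — see the exception note.
Note the exception: N has a higher first ionization energy than O, contrary to the simple trend — pairing an electron in O's 2p⁴ costs repulsion energy, so O ionizes more easily than half-filled N (2p³).
For reference (kJ/mol): N 1402, O 1314, K 419.
So from highest to lowest: N > O > K.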